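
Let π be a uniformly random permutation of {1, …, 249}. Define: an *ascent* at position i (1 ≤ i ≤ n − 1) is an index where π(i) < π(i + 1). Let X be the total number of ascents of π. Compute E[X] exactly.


Write X = Σ X_I over i = 1, …, 248, with X_I the indicator of one ascent.
There are 248 indicators.
For each fixed i, the pair (π(i), π(i+1)) is a uniformly random ordered pair of distinct values from {1, …, 249}; by symmetry P[π(i) < π(i+1)] = 1/2.
By linearity: E[X] = 248 · (1/2) = (249 − 1) · (1/2) = 124 ≈ 124.000.

E[X] = 124 = 124.000.


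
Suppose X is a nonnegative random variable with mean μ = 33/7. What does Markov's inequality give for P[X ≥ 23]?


μ = E[X] = 33/7, a = 23.
Markov: P[X ≥ 23] ≤ μ/a = (33/7)/23 = 33/161.
Numerically: ≈ 0.204969.
(Since a = 23 > μ = 4.714286, the bound 33/161 is < 1 and informative.)

P[X ≥ 23] ≤ 33/161 ≈ 0.204969.


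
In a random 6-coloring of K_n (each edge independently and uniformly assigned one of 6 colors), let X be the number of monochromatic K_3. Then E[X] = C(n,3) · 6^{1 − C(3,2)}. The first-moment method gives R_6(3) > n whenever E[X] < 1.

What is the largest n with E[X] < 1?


We need C(n, 3) · 6^{1 − 3} < 1, i.e. C(n, 3) < 6^{3 − 1} = 36.
Check values of n near the boundary:
  n = 3: C(3, 3) = 1; 1 < 36? YES
  n = 4: C(4, 3) = 4; 4 < 36? YES
  n = 5: C(5, 3) = 10; 10 < 36? YES
  n = 6: C(6, 3) = 20; 20 < 36? YES
  n = 7: C(7, 3) = 35; 35 < 36? YES
  n = 8: C(8, 3) = 56; 56 < 36? NO
  n = 9: C(9, 3) = 84; 84 < 36? NO
The largest n with C(n, 3) < 36 is n = 7 (where E[X] = 35/36 ≈ 0.97222). Hence R_6(3) > 7, i.e. R_6(3) ≥ 8.

Largest n = 7; hence R_6(3) > 7.


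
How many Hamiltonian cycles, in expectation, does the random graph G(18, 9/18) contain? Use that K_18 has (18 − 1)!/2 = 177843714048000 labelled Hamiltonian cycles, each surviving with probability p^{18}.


K_18 has (18 − 1)!/2 = 177843714048000 labelled Hamiltonian cycles.
For each such Hamiltonian cycle H, let X_H = 1 if all 18 edges of H are present in G. Then P[X_H = 1] = p^{18} = (1/2)^{18} = 1/262144.
By linearity: E[X] = Σ_H E[X_H] = 177843714048000 · p^{18} = 177843714048000 · 1/262144 = 10854718875/16.
Numerically: E[X] ≈ 6.784e+08.

E[X] = 177843714048000 · (1/2)^{18} = 10854718875/16 ≈ 6.784e+08.


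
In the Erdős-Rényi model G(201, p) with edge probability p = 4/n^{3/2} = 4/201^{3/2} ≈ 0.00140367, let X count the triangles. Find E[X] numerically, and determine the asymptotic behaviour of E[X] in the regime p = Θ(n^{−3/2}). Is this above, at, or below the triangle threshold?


Number of potential triangles: C(201, 3) = 1333300.
Each occurs with probability p³ ≈ (0.00140367)³ ≈ 2.76565317e-09.
By linearity: E[X] = C(201, 3)·p³ ≈ 1333300 · 2.76565317e-09 ≈ 0.003687.
Since α = 3/2 > 1, p = c/n^{3/2} = o(1/n) is below the triangle threshold p ~ 1/n. Asymptotically E[X] ~ (c³/6)·n^{3(1−α)} = (4³/6)·n^{-1.5} → 0, so by Markov's inequality G has no triangles w.h.p.

E[X] ≈ 0.003687; in regime p = Θ(1/n^{3/2}) E[X] tends to 0 (below the triangle threshold p ~ 1/n).


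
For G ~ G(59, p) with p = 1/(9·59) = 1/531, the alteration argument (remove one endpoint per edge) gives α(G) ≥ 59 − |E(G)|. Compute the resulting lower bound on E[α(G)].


E[|E(G)|] = C(59, 2)·p = 1711 · (1/531) = 29/9.
E[α(G)] ≥ n − E[|E(G)|] = 59 − 29/9 = 502/9.
Numerically: ≈ 55.778.
(This is only a lower bound; the true E[α(G)] may be larger.)

E[α(G)] ≥ 502/9 ≈ 55.778.


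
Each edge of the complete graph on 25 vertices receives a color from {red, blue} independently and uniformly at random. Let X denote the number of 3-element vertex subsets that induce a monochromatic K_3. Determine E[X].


Let X = Σ_S X_S over the C(25, 3) = 2300 subsets S of size 3, where X_S = 1 if the K_3 on S is monochromatic.
For a fixed S, the K_3 on S has C(3, 2) = 3 edges. P[all 3 edges red] = (1/2)^3, and likewise for blue, so P[monochromatic] = 2·(1/2)^3 = 2^{1 − 3} = 1/4.
By linearity of expectation: E[X] = C(25, 3) · 2^{1 − 3} = 2300 · 1/4 = 575.
Numerically: E[X] ≈ 575.00000.

E[X] = C(25,3)·2^(1−C(3,2)) = 575 ≈ 575.00000.


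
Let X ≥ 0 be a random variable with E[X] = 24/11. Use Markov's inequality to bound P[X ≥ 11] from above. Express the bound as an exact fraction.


μ = E[X] = 24/11, a = 11.
Markov: P[X ≥ 11] ≤ μ/a = (24/11)/11 = 24/121.
Numerically: ≈ 0.19835.
(Since a = 11 > μ = 2.18182, the bound 24/121 is < 1 and informative.)

P[X ≥ 11] ≤ 24/121 ≈ 0.19835.


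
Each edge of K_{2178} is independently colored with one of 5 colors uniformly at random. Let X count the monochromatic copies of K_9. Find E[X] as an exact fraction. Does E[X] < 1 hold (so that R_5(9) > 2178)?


E[X] = C(2178, 9) · 5^{1 − 36} = 2989303896287203303608800 · 5^{−35} = 2989303896287203303608800/2910383045673370361328125.
As a reduced fraction: E[X] = 119572155851488132144352/116415321826934814453125 ≈ 1.0271170.
Is E[X] < 1? NO.
Since E[X] ≥ 1, the first-moment bound is inconclusive at n = 2178; it does NOT by itself certify R_5(9) > 2178.

E[X] = 119572155851488132144352/116415321826934814453125 ≈ 1.0271170; E[X] ≥ 1; first-moment method inconclusive here.


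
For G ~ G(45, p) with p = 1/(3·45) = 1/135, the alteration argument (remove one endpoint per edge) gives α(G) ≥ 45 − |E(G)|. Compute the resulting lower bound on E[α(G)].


E[|E(G)|] = C(45, 2)·p = 990 · (1/135) = 22/3.
E[α(G)] ≥ n − E[|E(G)|] = 45 − 22/3 = 113/3.
Numerically: ≈ 37.66667.
(This is only a lower bound; the true E[α(G)] may be larger.)

E[α(G)] ≥ 113/3 ≈ 37.66667.


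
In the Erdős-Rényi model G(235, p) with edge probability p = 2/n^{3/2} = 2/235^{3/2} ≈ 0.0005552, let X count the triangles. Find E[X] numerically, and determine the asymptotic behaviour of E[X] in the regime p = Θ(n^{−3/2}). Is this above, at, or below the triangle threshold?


Number of potential triangles: C(235, 3) = 2135445.
Each occurs with probability p³ ≈ (0.0005552)³ ≈ 1.711136e-10.
By linearity: E[X] = C(235, 3)·p³ ≈ 2135445 · 1.711136e-10 ≈ 0.0004.
Since α = 3/2 > 1, p = c/n^{3/2} = o(1/n) is below the triangle threshold p ~ 1/n. Asymptotically E[X] ~ (c³/6)·n^{3(1−α)} = (2³/6)·n^{-1.5} → 0, so by Markov's inequality G has no triangles w.h.p.

E[X] ≈ 0.0004; in regime p = Θ(1/n^{3/2}) E[X] tends to 0 (below the triangle threshold p ~ 1/n).


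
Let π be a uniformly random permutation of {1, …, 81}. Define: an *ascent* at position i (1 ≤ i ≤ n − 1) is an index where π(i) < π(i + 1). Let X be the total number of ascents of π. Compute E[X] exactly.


Write X = Σ X_I over i = 1, …, 80, with X_I the indicator of one ascent.
There are 80 indicators.
For each fixed i, the pair (π(i), π(i+1)) is a uniformly random ordered pair of distinct values from {1, …, 81}; by symmetry P[π(i) < π(i+1)] = 1/2.
By linearity: E[X] = 80 · (1/2) = (81 − 1) · (1/2) = 40 ≈ 40.00000.

E[X] = 40 = 40.00000.


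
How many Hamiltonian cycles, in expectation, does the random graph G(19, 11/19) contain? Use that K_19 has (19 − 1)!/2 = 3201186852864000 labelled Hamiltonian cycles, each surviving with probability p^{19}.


K_19 has (19 − 1)!/2 = 3201186852864000 labelled Hamiltonian cycles.
For each such Hamiltonian cycle H, let X_H = 1 if all 19 edges of H are present in G. Then P[X_H = 1] = p^{19} = (11/19)^{19} = 61159090448414546291/1978419655660313589123979.
By linearity: E[X] = Σ_H E[X_H] = 3201186852864000 · p^{19} = 3201186852864000 · 61159090448414546291/1978419655660313589123979 = 195781676276584883979724733927424000/1978419655660313589123979.
Numerically: E[X] ≈ 9.8959e+10.

E[X] = 3201186852864000 · (11/19)^{19} = 195781676276584883979724733927424000/1978419655660313589123979 ≈ 9.8959e+10.


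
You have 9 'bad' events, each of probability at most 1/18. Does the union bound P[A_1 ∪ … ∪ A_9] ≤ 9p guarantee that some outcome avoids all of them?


Union bound: P[∪_{i=1}^{9} A_i] ≤ Σ_i P[A_i] ≤ 9·p = 9·(1/18) = 1/2.
Numerically: 1/2 ≈ 0.5000.
Is 1/2 < 1? YES.
Since P[∪ A_i] ≤ 1/2 < 1, the complement has P[∩ A_i^c] ≥ 1 − 1/2 = 1/2 > 0, so some outcome avoids every A_i.

9·p = 1/2 ≈ 0.5000; existence CERTIFIED by the union bound.


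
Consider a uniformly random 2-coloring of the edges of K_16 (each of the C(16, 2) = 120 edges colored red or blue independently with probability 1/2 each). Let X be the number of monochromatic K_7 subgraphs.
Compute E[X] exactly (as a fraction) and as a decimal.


Let X = Σ_S X_S over the C(16, 7) = 11440 subsets S of size 7, where X_S = 1 if the K_7 on S is monochromatic.
For a fixed S, the K_7 on S has C(7, 2) = 21 edges. P[all 21 edges red] = (1/2)^21, and likewise for blue, so P[monochromatic] = 2·(1/2)^21 = 2^{1 − 21} = 1/1048576.
Summing: E[X] = C(16, 7) · 2^{1 − 21} = 11440 · 1/1048576 = 715/65536.
Numerically: E[X] ≈ 0.011.

E[X] = C(16,7)·2^(1−C(7,2)) = 715/65536 ≈ 0.011.


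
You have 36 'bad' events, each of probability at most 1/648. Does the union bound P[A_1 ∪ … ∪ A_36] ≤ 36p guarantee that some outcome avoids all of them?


Union bound: P[∪_{i=1}^{36} A_i] ≤ Σ_i P[A_i] ≤ 36·p = 36·(1/648) = 1/18.
Numerically: 1/18 ≈ 0.0555556.
Is 1/18 < 1? YES.
Since P[∪ A_i] ≤ 1/18 < 1, the complement has P[∩ A_i^c] ≥ 1 − 1/18 = 17/18 > 0, so some outcome avoids every A_i.

36·p = 1/18 ≈ 0.0555556; existence CERTIFIED by the union bound.


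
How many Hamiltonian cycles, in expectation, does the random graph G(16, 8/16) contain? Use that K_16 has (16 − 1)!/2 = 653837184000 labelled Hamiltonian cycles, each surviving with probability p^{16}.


K_16 has (16 − 1)!/2 = 653837184000 labelled Hamiltonian cycles.
For each such Hamiltonian cycle H, let X_H = 1 if all 16 edges of H are present in G. Then P[X_H = 1] = p^{16} = (1/2)^{16} = 1/65536.
By linearity: E[X] = Σ_H E[X_H] = 653837184000 · p^{16} = 653837184000 · 1/65536 = 638512875/64.
Numerically: E[X] ≈ 9.977e+06.

E[X] = 653837184000 · (1/2)^{16} = 638512875/64 ≈ 9.977e+06.


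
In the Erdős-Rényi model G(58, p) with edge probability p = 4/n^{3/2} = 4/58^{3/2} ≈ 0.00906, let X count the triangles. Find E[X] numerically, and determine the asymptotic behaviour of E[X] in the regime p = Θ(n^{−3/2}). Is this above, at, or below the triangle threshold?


Number of potential triangles: C(58, 3) = 30856.
Each occurs with probability p³ ≈ (0.00906)³ ≈ 7.42598e-07.
By linearity: E[X] = C(58, 3)·p³ ≈ 30856 · 7.42598e-07 ≈ 0.023.
Since α = 3/2 > 1, p = c/n^{3/2} = o(1/n) is below the triangle threshold p ~ 1/n. Asymptotically E[X] ~ (c³/6)·n^{3(1−α)} = (4³/6)·n^{-1.5} → 0, so by Markov's inequality G has no triangles w.h.p.

E[X] ≈ 0.023; in regime p = Θ(1/n^{3/2}) E[X] tends to 0 (below the triangle threshold p ~ 1/n).


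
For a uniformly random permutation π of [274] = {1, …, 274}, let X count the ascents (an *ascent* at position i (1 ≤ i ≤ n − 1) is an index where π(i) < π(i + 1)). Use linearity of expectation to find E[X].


Write X = Σ X_I over i = 1, …, 273, with X_I the indicator of one ascent.
There are 273 indicators.
For each fixed i, the pair (π(i), π(i+1)) is a uniformly random ordered pair of distinct values from {1, …, 274}; by symmetry P[π(i) < π(i+1)] = 1/2.
By linearity: E[X] = 273 · (1/2) = (274 − 1) · (1/2) = 273/2 ≈ 136.5000.

E[X] = 273/2 = 136.5000.


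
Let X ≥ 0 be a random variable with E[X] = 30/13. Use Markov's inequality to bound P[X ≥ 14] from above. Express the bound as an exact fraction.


μ = E[X] = 30/13, a = 14.
Markov: P[X ≥ 14] ≤ μ/a = (30/13)/14 = 15/91.
Numerically: ≈ 0.16484.
(Since a = 14 > μ = 2.30769, the bound 15/91 is < 1 and informative.)

P[X ≥ 14] ≤ 15/91 ≈ 0.16484.


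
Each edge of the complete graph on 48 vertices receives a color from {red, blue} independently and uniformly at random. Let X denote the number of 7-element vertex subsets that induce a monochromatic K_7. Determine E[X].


Let X = Σ_S X_S over the C(48, 7) = 73629072 subsets S of size 7, where X_S = 1 if the K_7 on S is monochromatic.
For a fixed S, the K_7 on S has C(7, 2) = 21 edges. P[all 21 edges red] = (1/2)^21, and likewise for blue, so P[monochromatic] = 2·(1/2)^21 = 2^{1 − 21} = 1/1048576.
By linearity of expectation: E[X] = C(48, 7) · 2^{1 − 21} = 73629072 · 1/1048576 = 4601817/65536.
Numerically: E[X] ≈ 70.218155.

E[X] = C(48,7)·2^(1−C(7,2)) = 4601817/65536 ≈ 70.218155.


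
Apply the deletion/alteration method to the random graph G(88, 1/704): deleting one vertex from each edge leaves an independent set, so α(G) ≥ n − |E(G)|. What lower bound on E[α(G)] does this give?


E[|E(G)|] = C(88, 2)·p = 3828 · (1/704) = 87/16.
E[α(G)] ≥ n − E[|E(G)|] = 88 − 87/16 = 1321/16.
Numerically: ≈ 82.562500.
(This is only a lower bound; the true E[α(G)] may be larger.)

E[α(G)] ≥ 1321/16 ≈ 82.562500.


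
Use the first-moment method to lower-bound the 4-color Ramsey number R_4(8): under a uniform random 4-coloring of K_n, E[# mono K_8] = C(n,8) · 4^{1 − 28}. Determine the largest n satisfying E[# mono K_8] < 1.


We need C(n, 8) · 4^{1 − 28} < 1, i.e. C(n, 8) < 4^{28 − 1} = 18014398509481984.
Check values of n near the boundary:
  n = 405: C(405, 8) = 16745853821188050; 16745853821188050 < 18014398509481984? YES
  n = 406: C(406, 8) = 17082453897995850; 17082453897995850 < 18014398509481984? YES
  n = 407: C(407, 8) = 17424959239309050; 17424959239309050 < 18014398509481984? YES
  n = 408: C(408, 8) = 17773458424095231; 17773458424095231 < 18014398509481984? YES
  n = 409: C(409, 8) = 18128041135797879; 18128041135797879 < 18014398509481984? NO
The largest n with C(n, 8) < 18014398509481984 is n = 408 (where E[X] = 17773458424095231/18014398509481984 ≈ 0.987). Hence R_4(8) > 408, i.e. R_4(8) ≥ 409.

Largest n = 408; hence R_4(8) > 408.


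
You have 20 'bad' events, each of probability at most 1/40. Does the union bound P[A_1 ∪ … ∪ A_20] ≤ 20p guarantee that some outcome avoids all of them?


Union bound: P[∪_{i=1}^{20} A_i] ≤ Σ_i P[A_i] ≤ 20·p = 20·(1/40) = 1/2.
Numerically: 1/2 ≈ 0.500000.
Is 1/2 < 1? YES.
Since P[∪ A_i] ≤ 1/2 < 1, the complement has P[∩ A_i^c] ≥ 1 − 1/2 = 1/2 > 0, so some outcome avoids every A_i.

20·p = 1/2 ≈ 0.500000; existence CERTIFIED by the union bound.


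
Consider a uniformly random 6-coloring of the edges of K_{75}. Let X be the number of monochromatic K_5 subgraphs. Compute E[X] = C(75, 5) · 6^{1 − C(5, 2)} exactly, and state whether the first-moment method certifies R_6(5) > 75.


E[X] = C(75, 5) · 6^{1 − 10} = 17259390 · 6^{−9} = 17259390/10077696.
As a reduced fraction: E[X] = 958855/559872 ≈ 1.7126325.
Is E[X] < 1? NO.
Since E[X] ≥ 1, the first-moment bound is inconclusive at n = 75; it does NOT by itself certify R_6(5) > 75.

E[X] = 958855/559872 ≈ 1.7126325; E[X] ≥ 1; first-moment method inconclusive here.


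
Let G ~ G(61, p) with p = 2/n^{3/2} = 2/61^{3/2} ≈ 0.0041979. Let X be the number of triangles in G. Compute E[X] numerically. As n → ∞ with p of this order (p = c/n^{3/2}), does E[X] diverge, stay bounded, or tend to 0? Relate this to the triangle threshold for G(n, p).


Number of potential triangles: C(61, 3) = 35990.
Each occurs with probability p³ ≈ (0.0041979)³ ≈ 7.3978535e-08.
By linearity: E[X] = C(61, 3)·p³ ≈ 35990 · 7.3978535e-08 ≈ 0.00266.
Since α = 3/2 > 1, p = c/n^{3/2} = o(1/n) is below the triangle threshold p ~ 1/n. Asymptotically E[X] ~ (c³/6)·n^{3(1−α)} = (2³/6)·n^{-1.5} → 0, so by Markov's inequality G has no triangles w.h.p.

E[X] ≈ 0.00266; in regime p = Θ(1/n^{3/2}) E[X] tends to 0 (below the triangle threshold p ~ 1/n).


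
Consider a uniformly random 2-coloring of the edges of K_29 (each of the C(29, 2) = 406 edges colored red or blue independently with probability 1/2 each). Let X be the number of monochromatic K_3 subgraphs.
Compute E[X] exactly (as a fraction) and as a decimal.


Let X = Σ_S X_S over the C(29, 3) = 3654 subsets S of size 3, where X_S = 1 if the K_3 on S is monochromatic.
For a fixed S, the K_3 on S has C(3, 2) = 3 edges. P[all 3 edges red] = (1/2)^3, and likewise for blue, so P[monochromatic] = 2·(1/2)^3 = 2^{1 − 3} = 1/4.
By linearity of expectation: E[X] = C(29, 3) · 2^{1 − 3} = 3654 · 1/4 = 1827/2.
Numerically: E[X] ≈ 913.5000.

E[X] = C(29,3)·2^(1−C(3,2)) = 1827/2 ≈ 913.5000.


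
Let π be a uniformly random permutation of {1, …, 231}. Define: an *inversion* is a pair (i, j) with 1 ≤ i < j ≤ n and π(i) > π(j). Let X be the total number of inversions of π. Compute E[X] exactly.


Write X = Σ X_I over the C(231, 2) = 26565 pairs i < j, with X_I the indicator of one inversion.
There are 26565 indicators.
For each fixed pair i < j, the values π(i) and π(j) are two distinct elements of {1, …, 231} in uniformly random order; by symmetry P[π(i) > π(j)] = 1/2.
By linearity: E[X] = 26565 · (1/2) = C(231, 2) · (1/2) = 26565/2 = 26565/2 ≈ 13282.5000.

E[X] = 26565/2 = 13282.5000.


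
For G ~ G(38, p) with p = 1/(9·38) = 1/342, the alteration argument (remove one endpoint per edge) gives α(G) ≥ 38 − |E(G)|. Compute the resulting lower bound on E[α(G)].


E[|E(G)|] = C(38, 2)·p = 703 · (1/342) = 37/18.
E[α(G)] ≥ n − E[|E(G)|] = 38 − 37/18 = 647/18.
Numerically: ≈ 35.9444.
(This is only a lower bound; the true E[α(G)] may be larger.)

E[α(G)] ≥ 647/18 ≈ 35.9444.


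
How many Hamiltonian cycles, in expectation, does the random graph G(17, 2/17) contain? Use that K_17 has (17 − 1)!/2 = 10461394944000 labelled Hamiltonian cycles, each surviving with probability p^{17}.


K_17 has (17 − 1)!/2 = 10461394944000 labelled Hamiltonian cycles.
For each such Hamiltonian cycle H, let X_H = 1 if all 17 edges of H are present in G. Then P[X_H = 1] = p^{17} = (2/17)^{17} = 131072/827240261886336764177.
By linearity: E[X] = Σ_H E[X_H] = 10461394944000 · p^{17} = 10461394944000 · 131072/827240261886336764177 = 1371195958099968000/827240261886336764177.
Numerically: E[X] ≈ 0.001658.

E[X] = 10461394944000 · (2/17)^{17} = 1371195958099968000/827240261886336764177 ≈ 0.001658.


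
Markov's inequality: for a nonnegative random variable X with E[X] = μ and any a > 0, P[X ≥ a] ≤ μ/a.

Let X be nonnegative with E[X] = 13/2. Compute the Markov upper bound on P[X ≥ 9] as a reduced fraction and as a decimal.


μ = E[X] = 13/2, a = 9.
Markov: P[X ≥ 9] ≤ μ/a = (13/2)/9 = 13/18.
Numerically: ≈ 0.722222.
(Since a = 9 > μ = 6.500000, the bound 13/18 is < 1 and informative.)

P[X ≥ 9] ≤ 13/18 ≈ 0.722222.


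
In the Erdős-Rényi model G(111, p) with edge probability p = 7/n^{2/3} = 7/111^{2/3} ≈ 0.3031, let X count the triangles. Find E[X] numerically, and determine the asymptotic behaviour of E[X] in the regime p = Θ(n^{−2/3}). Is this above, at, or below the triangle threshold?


Number of potential triangles: C(111, 3) = 221815.
Each occurs with probability p³ ≈ (0.3031)³ ≈ 2.783865e-02.
By linearity: E[X] = C(111, 3)·p³ ≈ 221815 · 2.783865e-02 ≈ 6175.0300.
Since α = 2/3 < 1, p = c/n^{2/3} ≫ 1/n is above the triangle threshold p ~ 1/n. Asymptotically E[X] ~ (c³/6)·n^{3(1−α)} = (7³/6)·n^{1} → ∞; triangles are abundant w.h.p.

E[X] ≈ 6175.0300; in regime p = Θ(1/n^{2/3}) E[X] diverges (above the triangle threshold p ~ 1/n).


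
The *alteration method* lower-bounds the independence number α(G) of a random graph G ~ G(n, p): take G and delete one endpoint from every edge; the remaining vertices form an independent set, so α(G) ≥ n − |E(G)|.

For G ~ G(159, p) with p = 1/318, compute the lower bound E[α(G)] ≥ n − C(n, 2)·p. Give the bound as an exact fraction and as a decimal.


E[|E(G)|] = C(159, 2)·p = 12561 · (1/318) = 79/2.
E[α(G)] ≥ n − E[|E(G)|] = 159 − 79/2 = 239/2.
Numerically: ≈ 119.50000.
(This is only a lower bound; the true E[α(G)] may be larger.)

E[α(G)] ≥ 239/2 ≈ 119.50000.


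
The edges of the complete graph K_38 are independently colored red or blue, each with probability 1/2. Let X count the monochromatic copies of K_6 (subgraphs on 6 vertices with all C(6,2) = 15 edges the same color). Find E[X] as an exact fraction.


Let X = Σ_S X_S over the C(38, 6) = 2760681 subsets S of size 6, where X_S = 1 if the K_6 on S is monochromatic.
For a fixed S, the K_6 on S has C(6, 2) = 15 edges. P[all 15 edges red] = (1/2)^15, and likewise for blue, so P[monochromatic] = 2·(1/2)^15 = 2^{1 − 15} = 1/16384.
By linearity: E[X] = C(38, 6) · 2^{1 − 15} = 2760681 · 1/16384 = 2760681/16384.
Numerically: E[X] ≈ 168.4986.

E[X] = C(38,6)·2^(1−C(6,2)) = 2760681/16384 ≈ 168.4986.


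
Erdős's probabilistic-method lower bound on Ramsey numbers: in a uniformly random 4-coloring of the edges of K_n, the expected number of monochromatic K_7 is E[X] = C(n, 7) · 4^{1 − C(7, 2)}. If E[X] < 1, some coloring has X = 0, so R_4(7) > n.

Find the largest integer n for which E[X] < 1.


We need C(n, 7) · 4^{1 − 21} < 1, i.e. C(n, 7) < 4^{21 − 1} = 1099511627776.
Check values of n near the boundary:
  n = 177: C(177, 7) = 957664425960; 957664425960 < 1099511627776? YES
  n = 178: C(178, 7) = 996867063280; 996867063280 < 1099511627776? YES
  n = 179: C(179, 7) = 1037437234460; 1037437234460 < 1099511627776? YES
  n = 180: C(180, 7) = 1079414463600; 1079414463600 < 1099511627776? YES
  n = 181: C(181, 7) = 1122839183400; 1122839183400 < 1099511627776? NO
  n = 182: C(182, 7) = 1167752750736; 1167752750736 < 1099511627776? NO
The largest n with C(n, 7) < 1099511627776 is n = 180 (where E[X] = 67463403975/68719476736 ≈ 0.982). Hence R_4(7) > 180, i.e. R_4(7) ≥ 181.

Largest n = 180; hence R_4(7) > 180.


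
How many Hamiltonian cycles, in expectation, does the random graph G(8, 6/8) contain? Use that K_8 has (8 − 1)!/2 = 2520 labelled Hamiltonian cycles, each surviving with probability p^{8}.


K_8 has (8 − 1)!/2 = 2520 labelled Hamiltonian cycles.
For each such Hamiltonian cycle H, let X_H = 1 if all 8 edges of H are present in G. Then P[X_H = 1] = p^{8} = (3/4)^{8} = 6561/65536.
Summing the indicators: E[X] = Σ_H E[X_H] = 2520 · p^{8} = 2520 · 6561/65536 = 2066715/8192.
Numerically: E[X] ≈ 252.28.

E[X] = 2520 · (3/4)^{8} = 2066715/8192 ≈ 252.28.


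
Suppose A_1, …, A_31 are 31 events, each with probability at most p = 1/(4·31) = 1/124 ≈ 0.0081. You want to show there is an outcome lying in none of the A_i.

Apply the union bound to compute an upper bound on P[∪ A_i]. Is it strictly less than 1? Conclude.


Union bound: P[∪_{i=1}^{31} A_i] ≤ Σ_i P[A_i] ≤ 31·p = 31·(1/124) = 1/4.
Numerically: 1/4 ≈ 0.2500.
Is 1/4 < 1? YES.
Since P[∪ A_i] ≤ 1/4 < 1, the complement has P[∩ A_i^c] ≥ 1 − 1/4 = 3/4 > 0, so some outcome avoids every A_i.

31·p = 1/4 ≈ 0.2500; existence CERTIFIED by the union bound.


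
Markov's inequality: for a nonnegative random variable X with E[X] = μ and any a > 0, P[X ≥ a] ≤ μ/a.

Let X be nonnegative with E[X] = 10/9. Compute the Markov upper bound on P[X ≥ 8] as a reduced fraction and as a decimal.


μ = E[X] = 10/9, a = 8.
Markov: P[X ≥ 8] ≤ μ/a = (10/9)/8 = 5/36.
Numerically: ≈ 0.1389.
(Since a = 8 > μ = 1.1111, the bound 5/36 is < 1 and informative.)

P[X ≥ 8] ≤ 5/36 ≈ 0.1389.


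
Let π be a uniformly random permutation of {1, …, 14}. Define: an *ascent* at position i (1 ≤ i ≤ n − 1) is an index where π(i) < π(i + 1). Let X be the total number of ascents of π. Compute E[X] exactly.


Write X = Σ X_I over i = 1, …, 13, with X_I the indicator of one ascent.
There are 13 indicators.
For each fixed i, the pair (π(i), π(i+1)) is a uniformly random ordered pair of distinct values from {1, …, 14}; by symmetry P[π(i) < π(i+1)] = 1/2.
By linearity: E[X] = 13 · (1/2) = (14 − 1) · (1/2) = 13/2 ≈ 6.5000.

E[X] = 13/2 = 6.5000.


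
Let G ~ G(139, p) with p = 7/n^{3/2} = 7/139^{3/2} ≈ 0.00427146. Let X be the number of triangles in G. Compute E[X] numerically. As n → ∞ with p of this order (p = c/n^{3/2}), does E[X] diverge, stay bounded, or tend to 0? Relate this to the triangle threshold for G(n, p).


Number of potential triangles: C(139, 3) = 437989.
Each occurs with probability p³ ≈ (0.00427146)³ ≈ 7.79340990e-08.
By linearity: E[X] = C(139, 3)·p³ ≈ 437989 · 7.79340990e-08 ≈ 0.034134.
Since α = 3/2 > 1, p = c/n^{3/2} = o(1/n) is below the triangle threshold p ~ 1/n. Asymptotically E[X] ~ (c³/6)·n^{3(1−α)} = (7³/6)·n^{-1.5} → 0, so by Markov's inequality G has no triangles w.h.p.

E[X] ≈ 0.034134; in regime p = Θ(1/n^{3/2}) E[X] tends to 0 (below the triangle threshold p ~ 1/n).


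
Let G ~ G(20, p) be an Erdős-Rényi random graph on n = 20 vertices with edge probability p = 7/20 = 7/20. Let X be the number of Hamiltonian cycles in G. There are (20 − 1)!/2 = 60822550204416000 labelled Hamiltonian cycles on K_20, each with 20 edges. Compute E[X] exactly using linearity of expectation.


K_20 has (20 − 1)!/2 = 60822550204416000 labelled Hamiltonian cycles.
For each such Hamiltonian cycle H, let X_H = 1 if all 20 edges of H are present in G. Then P[X_H = 1] = p^{20} = (7/20)^{20} = 79792266297612001/104857600000000000000000000.
By linearity: E[X] = Σ_H E[X_H] = 60822550204416000 · p^{20} = 60822550204416000 · 79792266297612001/104857600000000000000000000 = 1184855742873690605203907421/25600000000000000000.
Numerically: E[X] ≈ 4.62834e+07.

E[X] = 60822550204416000 · (7/20)^{20} = 1184855742873690605203907421/25600000000000000000 ≈ 4.62834e+07.


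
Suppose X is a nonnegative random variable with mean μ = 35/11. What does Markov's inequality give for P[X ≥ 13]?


μ = E[X] = 35/11, a = 13.
Markov: P[X ≥ 13] ≤ μ/a = (35/11)/13 = 35/143.
Numerically: ≈ 0.245.
(Since a = 13 > μ = 3.182, the bound 35/143 is < 1 and informative.)

P[X ≥ 13] ≤ 35/143 ≈ 0.245.


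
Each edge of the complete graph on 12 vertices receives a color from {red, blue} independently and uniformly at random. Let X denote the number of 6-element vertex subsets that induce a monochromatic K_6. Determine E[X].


Let X = Σ_S X_S over the C(12, 6) = 924 subsets S of size 6, where X_S = 1 if the K_6 on S is monochromatic.
For a fixed S, the K_6 on S has C(6, 2) = 15 edges. P[all 15 edges red] = (1/2)^15, and likewise for blue, so P[monochromatic] = 2·(1/2)^15 = 2^{1 − 15} = 1/16384.
By linearity: E[X] = C(12, 6) · 2^{1 − 15} = 924 · 1/16384 = 231/4096.
Numerically: E[X] ≈ 0.05640.

E[X] = C(12,6)·2^(1−C(6,2)) = 231/4096 ≈ 0.05640.


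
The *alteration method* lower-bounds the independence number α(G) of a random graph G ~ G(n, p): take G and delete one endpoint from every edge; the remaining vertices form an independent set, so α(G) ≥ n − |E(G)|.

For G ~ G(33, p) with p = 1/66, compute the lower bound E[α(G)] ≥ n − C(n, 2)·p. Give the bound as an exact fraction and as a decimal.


E[|E(G)|] = C(33, 2)·p = 528 · (1/66) = 8.
E[α(G)] ≥ n − E[|E(G)|] = 33 − 8 = 25.
Numerically: ≈ 25.000.
(This is only a lower bound; the true E[α(G)] may be larger.)

E[α(G)] ≥ 25 ≈ 25.000.


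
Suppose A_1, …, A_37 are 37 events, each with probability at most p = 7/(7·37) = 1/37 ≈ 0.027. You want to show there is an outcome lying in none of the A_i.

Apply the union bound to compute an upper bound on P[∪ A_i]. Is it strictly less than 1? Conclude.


Union bound: P[∪_{i=1}^{37} A_i] ≤ Σ_i P[A_i] ≤ 37·p = 37·(1/37) = 1.
Numerically: 1 ≈ 1.000.
Is 1 < 1? NO.
Since the bound 1 is ≥ 1, the union bound is uninformative here; it does NOT by itself certify existence.

37·p = 1 ≈ 1.000; existence NOT certified by the union bound.


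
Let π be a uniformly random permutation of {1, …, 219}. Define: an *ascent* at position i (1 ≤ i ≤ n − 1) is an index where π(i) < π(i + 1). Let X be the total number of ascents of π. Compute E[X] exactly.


Write X = Σ X_I over i = 1, …, 218, with X_I the indicator of one ascent.
There are 218 indicators.
For each fixed i, the pair (π(i), π(i+1)) is a uniformly random ordered pair of distinct values from {1, …, 219}; by symmetry P[π(i) < π(i+1)] = 1/2.
By linearity: E[X] = 218 · (1/2) = (219 − 1) · (1/2) = 109 ≈ 109.000.

E[X] = 109 = 109.000.


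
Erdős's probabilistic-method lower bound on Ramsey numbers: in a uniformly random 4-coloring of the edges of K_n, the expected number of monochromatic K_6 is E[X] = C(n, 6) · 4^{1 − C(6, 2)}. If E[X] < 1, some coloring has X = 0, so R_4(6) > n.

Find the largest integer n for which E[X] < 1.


We need C(n, 6) · 4^{1 − 15} < 1, i.e. C(n, 6) < 4^{15 − 1} = 268435456.
Check values of n near the boundary:
  n = 75: C(75, 6) = 201359550; 201359550 < 268435456? YES
  n = 76: C(76, 6) = 218618940; 218618940 < 268435456? YES
  n = 77: C(77, 6) = 237093780; 237093780 < 268435456? YES
  n = 78: C(78, 6) = 256851595; 256851595 < 268435456? YES
  n = 79: C(79, 6) = 277962685; 277962685 < 268435456? NO
The largest n with C(n, 6) < 268435456 is n = 78 (where E[X] = 256851595/268435456 ≈ 0.9568468). Hence R_4(6) > 78, i.e. R_4(6) ≥ 79.

Largest n = 78; hence R_4(6) > 78.


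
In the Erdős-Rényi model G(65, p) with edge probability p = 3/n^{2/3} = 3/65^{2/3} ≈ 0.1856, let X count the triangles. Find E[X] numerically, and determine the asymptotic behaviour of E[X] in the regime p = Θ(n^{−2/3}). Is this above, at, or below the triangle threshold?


Number of potential triangles: C(65, 3) = 43680.
Each occurs with probability p³ ≈ (0.1856)³ ≈ 6.390533e-03.
By linearity: E[X] = C(65, 3)·p³ ≈ 43680 · 6.390533e-03 ≈ 279.1385.
Since α = 2/3 < 1, p = c/n^{2/3} ≫ 1/n is above the triangle threshold p ~ 1/n. Asymptotically E[X] ~ (c³/6)·n^{3(1−α)} = (3³/6)·n^{1} → ∞; triangles are abundant w.h.p.

E[X] ≈ 279.1385; in regime p = Θ(1/n^{2/3}) E[X] diverges (above the triangle threshold p ~ 1/n).


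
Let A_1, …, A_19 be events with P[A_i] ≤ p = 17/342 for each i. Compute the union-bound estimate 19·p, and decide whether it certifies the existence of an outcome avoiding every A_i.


Union bound: P[∪_{i=1}^{19} A_i] ≤ Σ_i P[A_i] ≤ 19·p = 19·(17/342) = 17/18.
Numerically: 17/18 ≈ 0.9444444.
Is 17/18 < 1? YES.
Since P[∪ A_i] ≤ 17/18 < 1, the complement has P[∩ A_i^c] ≥ 1 − 17/18 = 1/18 > 0, so some outcome avoids every A_i.

19·p = 17/18 ≈ 0.9444444; existence CERTIFIED by the union bound.


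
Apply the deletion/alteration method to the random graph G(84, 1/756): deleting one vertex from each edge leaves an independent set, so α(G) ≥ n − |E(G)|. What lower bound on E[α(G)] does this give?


E[|E(G)|] = C(84, 2)·p = 3486 · (1/756) = 83/18.
E[α(G)] ≥ n − E[|E(G)|] = 84 − 83/18 = 1429/18.
Numerically: ≈ 79.38889.
(This is only a lower bound; the true E[α(G)] may be larger.)

E[α(G)] ≥ 1429/18 ≈ 79.38889.


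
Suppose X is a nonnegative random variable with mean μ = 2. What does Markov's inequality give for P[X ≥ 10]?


μ = E[X] = 2, a = 10.
Markov: P[X ≥ 10] ≤ μ/a = (2)/10 = 1/5.
Numerically: ≈ 0.200000.
(Since a = 10 > μ = 2.000000, the bound 1/5 is < 1 and informative.)

P[X ≥ 10] ≤ 1/5 ≈ 0.200000.


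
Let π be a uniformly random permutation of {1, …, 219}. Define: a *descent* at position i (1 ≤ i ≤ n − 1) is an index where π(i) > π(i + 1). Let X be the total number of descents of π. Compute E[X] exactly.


Write X = Σ X_I over i = 1, …, 218, with X_I the indicator of one descent.
There are 218 indicators.
For each fixed i, the pair (π(i), π(i+1)) is a uniformly random ordered pair of distinct values from {1, …, 219}; by symmetry P[π(i) > π(i+1)] = 1/2.
By linearity: E[X] = 218 · (1/2) = (219 − 1) · (1/2) = 109 ≈ 109.0000.

E[X] = 109 = 109.0000.


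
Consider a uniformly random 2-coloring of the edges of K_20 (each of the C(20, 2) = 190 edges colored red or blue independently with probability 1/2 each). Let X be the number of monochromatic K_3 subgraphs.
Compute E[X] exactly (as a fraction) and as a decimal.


Let X = Σ_S X_S over the C(20, 3) = 1140 subsets S of size 3, where X_S = 1 if the K_3 on S is monochromatic.
For a fixed S, the K_3 on S has C(3, 2) = 3 edges. P[all 3 edges red] = (1/2)^3, and likewise for blue, so P[monochromatic] = 2·(1/2)^3 = 2^{1 − 3} = 1/4.
Summing: E[X] = C(20, 3) · 2^{1 − 3} = 1140 · 1/4 = 285.
Numerically: E[X] ≈ 285.00000.

E[X] = C(20,3)·2^(1−C(3,2)) = 285 ≈ 285.00000.


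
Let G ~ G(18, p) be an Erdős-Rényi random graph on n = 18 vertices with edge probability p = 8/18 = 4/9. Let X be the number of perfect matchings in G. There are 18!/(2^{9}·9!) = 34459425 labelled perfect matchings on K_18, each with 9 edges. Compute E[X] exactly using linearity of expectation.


K_18 has 18!/(2^{9}·9!) = 34459425 labelled perfect matchings.
For each such perfect matching H, let X_H = 1 if all 9 edges of H are present in G. Then P[X_H = 1] = p^{9} = (4/9)^{9} = 262144/387420489.
Summing the indicators: E[X] = Σ_H E[X_H] = 34459425 · p^{9} = 34459425 · 262144/387420489 = 111522611200/4782969.
Numerically: E[X] ≈ 2.33e+04.

E[X] = 34459425 · (4/9)^{9} = 111522611200/4782969 ≈ 2.33e+04.


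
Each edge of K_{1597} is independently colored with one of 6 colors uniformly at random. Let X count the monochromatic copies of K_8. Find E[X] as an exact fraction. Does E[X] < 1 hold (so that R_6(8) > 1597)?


E[X] = C(1597, 8) · 6^{1 − 28} = 1031080153060953275445 · 6^{−27} = 1031080153060953275445/1023490369077469249536.
As a reduced fraction: E[X] = 38188153817072343535/37907050706572935168 ≈ 1.0074156.
Is E[X] < 1? NO.
Since E[X] ≥ 1, the first-moment bound is inconclusive at n = 1597; it does NOT by itself certify R_6(8) > 1597.

E[X] = 38188153817072343535/37907050706572935168 ≈ 1.0074156; E[X] ≥ 1; first-moment method inconclusive here.


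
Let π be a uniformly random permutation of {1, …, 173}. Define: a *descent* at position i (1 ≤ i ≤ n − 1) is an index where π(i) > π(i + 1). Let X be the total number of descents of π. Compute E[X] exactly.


Write X = Σ X_I over i = 1, …, 172, with X_I the indicator of one descent.
There are 172 indicators.
For each fixed i, the pair (π(i), π(i+1)) is a uniformly random ordered pair of distinct values from {1, …, 173}; by symmetry P[π(i) > π(i+1)] = 1/2.
By linearity: E[X] = 172 · (1/2) = (173 − 1) · (1/2) = 86 ≈ 86.000.

E[X] = 86 = 86.000.


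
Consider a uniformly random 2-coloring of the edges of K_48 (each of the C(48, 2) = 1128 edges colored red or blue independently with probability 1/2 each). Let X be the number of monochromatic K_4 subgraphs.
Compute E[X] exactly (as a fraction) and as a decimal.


Let X = Σ_S X_S over the C(48, 4) = 194580 subsets S of size 4, where X_S = 1 if the K_4 on S is monochromatic.
For a fixed S, the K_4 on S has C(4, 2) = 6 edges. P[all 6 edges red] = (1/2)^6, and likewise for blue, so P[monochromatic] = 2·(1/2)^6 = 2^{1 − 6} = 1/32.
Summing: E[X] = C(48, 4) · 2^{1 − 6} = 194580 · 1/32 = 48645/8.
Numerically: E[X] ≈ 6080.6250.

E[X] = C(48,4)·2^(1−C(4,2)) = 48645/8 ≈ 6080.6250.


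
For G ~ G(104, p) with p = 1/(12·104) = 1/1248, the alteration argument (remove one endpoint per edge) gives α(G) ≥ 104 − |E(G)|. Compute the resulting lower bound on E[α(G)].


E[|E(G)|] = C(104, 2)·p = 5356 · (1/1248) = 103/24.
E[α(G)] ≥ n − E[|E(G)|] = 104 − 103/24 = 2393/24.
Numerically: ≈ 99.70833.
(This is only a lower bound; the true E[α(G)] may be larger.)

E[α(G)] ≥ 2393/24 ≈ 99.70833.


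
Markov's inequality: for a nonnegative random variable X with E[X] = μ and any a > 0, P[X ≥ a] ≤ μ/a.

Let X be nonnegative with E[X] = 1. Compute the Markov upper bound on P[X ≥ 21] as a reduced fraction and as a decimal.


μ = E[X] = 1, a = 21.
Markov: P[X ≥ 21] ≤ μ/a = (1)/21 = 1/21.
Numerically: ≈ 0.0476.
(Since a = 21 > μ = 1.0000, the bound 1/21 is < 1 and informative.)

P[X ≥ 21] ≤ 1/21 ≈ 0.0476.


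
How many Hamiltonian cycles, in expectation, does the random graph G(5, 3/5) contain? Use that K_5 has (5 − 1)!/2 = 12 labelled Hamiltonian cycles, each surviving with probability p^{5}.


K_5 has (5 − 1)!/2 = 12 labelled Hamiltonian cycles.
For each such Hamiltonian cycle H, let X_H = 1 if all 5 edges of H are present in G. Then P[X_H = 1] = p^{5} = (3/5)^{5} = 243/3125.
By linearity of expectation: E[X] = Σ_H E[X_H] = 12 · p^{5} = 12 · 243/3125 = 2916/3125.
Numerically: E[X] ≈ 0.933.

E[X] = 12 · (3/5)^{5} = 2916/3125 ≈ 0.933.


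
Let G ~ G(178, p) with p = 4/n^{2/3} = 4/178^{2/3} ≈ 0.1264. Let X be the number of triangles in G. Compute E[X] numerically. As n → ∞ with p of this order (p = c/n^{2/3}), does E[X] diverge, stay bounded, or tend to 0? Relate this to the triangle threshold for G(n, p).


Number of potential triangles: C(178, 3) = 924176.
Each occurs with probability p³ ≈ (0.1264)³ ≈ 2.019947e-03.
By linearity: E[X] = C(178, 3)·p³ ≈ 924176 · 2.019947e-03 ≈ 1866.7865.
Since α = 2/3 < 1, p = c/n^{2/3} ≫ 1/n is above the triangle threshold p ~ 1/n. Asymptotically E[X] ~ (c³/6)·n^{3(1−α)} = (4³/6)·n^{1} → ∞; triangles are abundant w.h.p.

E[X] ≈ 1866.7865; in regime p = Θ(1/n^{2/3}) E[X] diverges (above the triangle threshold p ~ 1/n).


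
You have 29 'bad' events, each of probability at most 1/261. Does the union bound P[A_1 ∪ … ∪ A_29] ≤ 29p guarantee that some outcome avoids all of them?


Union bound: P[∪_{i=1}^{29} A_i] ≤ Σ_i P[A_i] ≤ 29·p = 29·(1/261) = 1/9.
Numerically: 1/9 ≈ 0.111.
Is 1/9 < 1? YES.
Since P[∪ A_i] ≤ 1/9 < 1, the complement has P[∩ A_i^c] ≥ 1 − 1/9 = 8/9 > 0, so some outcome avoids every A_i.

29·p = 1/9 ≈ 0.111; existence CERTIFIED by the union bound.


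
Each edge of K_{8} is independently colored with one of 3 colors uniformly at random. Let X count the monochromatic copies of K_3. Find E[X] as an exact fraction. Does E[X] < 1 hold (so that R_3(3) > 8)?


E[X] = C(8, 3) · 3^{1 − 3} = 56 · 3^{−2} = 56/9.
As a reduced fraction: E[X] = 56/9 ≈ 6.22222.
Is E[X] < 1? NO.
Since E[X] ≥ 1, the first-moment bound is inconclusive at n = 8; it does NOT by itself certify R_3(3) > 8.

E[X] = 56/9 ≈ 6.22222; E[X] ≥ 1; first-moment method inconclusive here.


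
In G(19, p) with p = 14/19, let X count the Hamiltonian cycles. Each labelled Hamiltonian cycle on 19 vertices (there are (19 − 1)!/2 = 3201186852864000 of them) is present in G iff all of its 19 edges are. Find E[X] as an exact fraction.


K_19 has (19 − 1)!/2 = 3201186852864000 labelled Hamiltonian cycles.
For each such Hamiltonian cycle H, let X_H = 1 if all 19 edges of H are present in G. Then P[X_H = 1] = p^{19} = (14/19)^{19} = 5976303958948914397184/1978419655660313589123979.
By linearity: E[X] = Σ_H E[X_H] = 3201186852864000 · p^{19} = 3201186852864000 · 5976303958948914397184/1978419655660313589123979 = 19131265662106339128470788663934976000/1978419655660313589123979.
Numerically: E[X] ≈ 9.67e+12.

E[X] = 3201186852864000 · (14/19)^{19} = 19131265662106339128470788663934976000/1978419655660313589123979 ≈ 9.67e+12.


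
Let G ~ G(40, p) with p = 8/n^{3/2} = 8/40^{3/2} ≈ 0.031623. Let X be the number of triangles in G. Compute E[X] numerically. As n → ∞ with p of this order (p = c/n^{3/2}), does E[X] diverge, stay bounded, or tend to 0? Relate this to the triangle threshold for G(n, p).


Number of potential triangles: C(40, 3) = 9880.
Each occurs with probability p³ ≈ (0.031623)³ ≈ 3.1622777e-05.
By linearity: E[X] = C(40, 3)·p³ ≈ 9880 · 3.1622777e-05 ≈ 0.31243.
Since α = 3/2 > 1, p = c/n^{3/2} = o(1/n) is below the triangle threshold p ~ 1/n. Asymptotically E[X] ~ (c³/6)·n^{3(1−α)} = (8³/6)·n^{-1.5} → 0, so by Markov's inequality G has no triangles w.h.p.

E[X] ≈ 0.31243; in regime p = Θ(1/n^{3/2}) E[X] tends to 0 (below the triangle threshold p ~ 1/n).
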